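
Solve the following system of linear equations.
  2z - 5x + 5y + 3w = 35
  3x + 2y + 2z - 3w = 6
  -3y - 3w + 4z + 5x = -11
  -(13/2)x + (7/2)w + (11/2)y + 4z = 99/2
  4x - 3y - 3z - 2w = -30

Row-reduce:
R1 ← R1 / (-5).
R2 ← R2 − 3·R1.
R3 ← R3 − 5·R1.
R4 ← R4 + 13/2·R1.
R5 ← R5 − 4·R1.
R2 ← R2 / (5).
R1 ← R1 + 1·R2.
R3 ← R3 − 2·R2.
R4 ← R4 + 1·R2.
R5 ← R5 − 1·R2.
R3 ← R3 / (118/25).
R1 ← R1 − 6/25·R3.
R2 ← R2 − 16/25·R3.
R4 ← R4 − 51/25·R3.
R5 ← R5 + 51/25·R3.
R4 ← R4 / (-50/59).
R1 ← R1 + 51/59·R4.
R2 ← R2 + 18/59·R4.
R3 ← R3 − 6/59·R4.
R5 ← R5 − 50/59·R4.
Row 5 reduces to 0 = 2, a contradiction. The system is inconsistent.

no solution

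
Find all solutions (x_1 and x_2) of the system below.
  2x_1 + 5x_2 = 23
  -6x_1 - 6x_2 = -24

x_1 = -1, x_2 = 5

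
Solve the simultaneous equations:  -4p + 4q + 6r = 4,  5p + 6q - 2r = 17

Row-reduce:
R1 ← R1 / (-4).
R2 ← R2 − 5·R1.
R2 ← R2 / (11).
R1 ← R1 + 1·R2.
Rank is 2 with 3 unknowns, leaving r free.

infinitely many solutions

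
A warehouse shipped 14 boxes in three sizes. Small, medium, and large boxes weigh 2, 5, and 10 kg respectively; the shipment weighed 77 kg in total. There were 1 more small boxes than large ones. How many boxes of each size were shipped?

Let s = small boxes, m = medium boxes, l = large boxes.
  s + m + l = 14
  2s + 5m + 10l = 77
  -l + s = 1
Row-reduce the augmented matrix:
R2 ← R2 − 2·R1.
R3 ← R3 − 1·R1.
R2 ← R2 / (3).
R1 ← R1 − 1·R2.
R3 ← R3 + 1·R2.
R3 ← R3 / (2/3).
R1 ← R1 + 5/3·R3.
R2 ← R2 − 8/3·R3.
Reading off the reduced rows gives s = 6, m = 3, l = 5.

small boxes: 6, medium boxes: 3, large boxes: 5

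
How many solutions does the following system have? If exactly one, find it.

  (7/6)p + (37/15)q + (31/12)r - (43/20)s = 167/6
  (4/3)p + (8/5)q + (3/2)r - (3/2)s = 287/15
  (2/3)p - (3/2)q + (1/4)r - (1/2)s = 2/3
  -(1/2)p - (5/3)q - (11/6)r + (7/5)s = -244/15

no solution

Row-reduce:
R1 ← R1 / (7/6).
R2 ← R2 − 4/3·R1.
R3 ← R3 − 2/3·R1.
R4 ← R4 + 1/2·R1.
R2 ← R2 / (-128/105).
R1 ← R1 − 74/35·R2.
R3 ← R3 + 611/210·R2.
R4 ← R4 + 64/105·R2.
R3 ← R3 / (1147/512).
R1 ← R1 + 39/128·R3.
R2 ← R2 − 305/256·R3.
Row 4 reduces to 0 = 2, a contradiction. The system is inconsistent.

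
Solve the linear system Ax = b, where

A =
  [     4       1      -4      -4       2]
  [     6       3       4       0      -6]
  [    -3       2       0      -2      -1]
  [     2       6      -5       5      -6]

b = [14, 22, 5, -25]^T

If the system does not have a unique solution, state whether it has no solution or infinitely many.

Row-reduce:
R1 ← R1 / (4).
R2 ← R2 − 6·R1.
R3 ← R3 + 3·R1.
R4 ← R4 − 2·R1.
R2 ← R2 / (3/2).
R1 ← R1 − 1/4·R2.
R3 ← R3 − 11/4·R2.
R4 ← R4 − 11/2·R2.
R3 ← R3 / (-64/3).
R1 ← R1 + 8/3·R3.
R2 ← R2 − 20/3·R3.
R4 ← R4 + 119/3·R3.
R4 ← R4 / (59/4).
R2 ← R2 + 1·R4.
R3 ← R3 − 3/4·R4.
Rank is 4 with 5 unknowns, leaving x_5 free.

infinitely many solutions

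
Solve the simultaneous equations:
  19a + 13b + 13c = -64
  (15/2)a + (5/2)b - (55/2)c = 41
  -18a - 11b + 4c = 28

no solution

Row-reduce:
R1 ← R1 / (19).
R2 ← R2 − 15/2·R1.
R3 ← R3 + 18·R1.
R2 ← R2 / (-50/19).
R1 ← R1 − 13/19·R2.
R3 ← R3 − 25/19·R2.
Row 3 reduces to 0 = 1/2, a contradiction. The system is inconsistent.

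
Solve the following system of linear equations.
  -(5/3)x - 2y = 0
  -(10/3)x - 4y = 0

infinitely many solutions

Row-reduce:
R1 ← R1 / (-5/3).
R2 ← R2 + 10/3·R1.
Rank is 1 with 2 unknowns, leaving y free.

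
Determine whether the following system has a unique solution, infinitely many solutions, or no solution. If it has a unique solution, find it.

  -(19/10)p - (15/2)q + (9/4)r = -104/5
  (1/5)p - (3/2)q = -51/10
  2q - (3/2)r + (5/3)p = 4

Row-reduce:
R1 ← R1 / (-19/10).
R2 ← R2 − 1/5·R1.
R3 ← R3 − 5/3·R1.
R2 ← R2 / (-87/38).
R1 ← R1 − 75/19·R2.
R3 ← R3 + 87/19·R2.
Row 3 reduces to 0 = 1/3, a contradiction. The system is inconsistent.

no solution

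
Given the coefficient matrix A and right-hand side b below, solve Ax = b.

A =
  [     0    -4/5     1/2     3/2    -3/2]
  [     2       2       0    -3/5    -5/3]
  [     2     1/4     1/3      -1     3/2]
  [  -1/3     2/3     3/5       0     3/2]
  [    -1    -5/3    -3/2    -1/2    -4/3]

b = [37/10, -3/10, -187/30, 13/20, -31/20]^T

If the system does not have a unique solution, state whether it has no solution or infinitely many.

x_1 = -11/5, x_2 = 1, x_3 = 5/2, x_4 = 2/3, x_5 = -3/2

Row-reduce the augmented matrix:
Swap R1 and R2.
R1 ← R1 / (2).
R3 ← R3 − 2·R1.
R4 ← R4 + 1/3·R1.
R5 ← R5 + 1·R1.
R2 ← R2 / (-4/5).
R1 ← R1 − 1·R2.
R3 ← R3 + 7/4·R2.
R4 ← R4 − 1·R2.
R5 ← R5 + 2/3·R2.
R3 ← R3 / (-73/96).
R1 ← R1 − 5/8·R3.
R2 ← R2 + 5/8·R3.
R4 ← R4 − 49/40·R3.
R5 ← R5 + 23/12·R3.
R4 ← R4 / (-15167/3650).
R1 ← R1 + 1059/730·R4.
R2 ← R2 − 84/73·R4.
R3 ← R3 − 1767/365·R4.
R5 ← R5 − 5277/730·R4.
R5 ← R5 / (-10666/45501).
R1 ← R1 + 73451/91002·R5.
R2 ← R2 + 33170/45501·R5.
R3 ← R3 − 130205/45501·R5.
R4 ← R4 + 319780/136503·R5.
Reading off the reduced rows gives x_1 = -11/5, x_2 = 1, x_3 = 5/2, x_4 = 2/3, x_5 = -3/2.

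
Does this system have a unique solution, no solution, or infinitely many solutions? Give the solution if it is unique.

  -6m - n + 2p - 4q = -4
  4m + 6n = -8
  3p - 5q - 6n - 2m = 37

Row-reduce:
R1 ← R1 / (-6).
R2 ← R2 − 4·R1.
R3 ← R3 + 2·R1.
R2 ← R2 / (16/3).
R1 ← R1 − 1/6·R2.
R3 ← R3 + 17/3·R2.
R3 ← R3 / (15/4).
R1 ← R1 + 3/8·R3.
R2 ← R2 − 1/4·R3.
Rank is 3 with 4 unknowns, leaving q free.

infinitely many solutions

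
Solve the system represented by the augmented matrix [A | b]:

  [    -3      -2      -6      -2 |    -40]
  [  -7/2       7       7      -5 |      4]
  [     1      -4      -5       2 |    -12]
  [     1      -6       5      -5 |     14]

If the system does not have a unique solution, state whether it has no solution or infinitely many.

Row-reduce:
R1 ← R1 / (-3).
R2 ← R2 + 7/2·R1.
R3 ← R3 − 1·R1.
R4 ← R4 − 1·R1.
R2 ← R2 / (28/3).
R1 ← R1 − 2/3·R2.
R3 ← R3 + 14/3·R2.
R4 ← R4 + 20/3·R2.
Swap R3 and R4.
R3 ← R3 / (13).
R1 ← R1 − 1·R3.
R2 ← R2 − 3/2·R3.
Rank is 3 with 4 unknowns, leaving x_4 free.

infinitely many solutions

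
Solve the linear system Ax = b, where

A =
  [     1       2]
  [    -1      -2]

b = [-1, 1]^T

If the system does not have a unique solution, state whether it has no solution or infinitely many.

Row-reduce:
R2 ← R2 + 1·R1.
Rank is 1 with 2 unknowns, leaving x_2 free.

infinitely many solutions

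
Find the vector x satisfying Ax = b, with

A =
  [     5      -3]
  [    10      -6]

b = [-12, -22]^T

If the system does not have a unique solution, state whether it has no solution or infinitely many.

Row-reduce:
R1 ← R1 / (5).
R2 ← R2 − 10·R1.
Row 2 reduces to 0 = 2, a contradiction. The system is inconsistent.

no solution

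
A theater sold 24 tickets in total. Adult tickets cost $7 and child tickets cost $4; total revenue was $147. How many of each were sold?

adult tickets: 17, child tickets: 7

Let a = adult tickets, c = child tickets.
  a + c = 24
  7a + 4c = 147
From equation 1: a = 24 − c.
Substitute into equation 2 and solve: c = 7.
Then a = 17.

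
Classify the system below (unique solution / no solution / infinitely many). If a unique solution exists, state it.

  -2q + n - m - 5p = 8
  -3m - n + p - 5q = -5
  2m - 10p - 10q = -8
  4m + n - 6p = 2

no solution

Row-reduce:
R1 ← R1 / (-1).
R2 ← R2 + 3·R1.
R3 ← R3 − 2·R1.
R4 ← R4 − 4·R1.
R2 ← R2 / (-4).
R1 ← R1 + 1·R2.
R3 ← R3 − 2·R2.
R4 ← R4 − 5·R2.
R3 ← R3 / (-12).
R1 ← R1 − 1·R3.
R2 ← R2 + 4·R3.
R4 ← R4 + 6·R3.
Row 4 reduces to 0 = 1, a contradiction. The system is inconsistent.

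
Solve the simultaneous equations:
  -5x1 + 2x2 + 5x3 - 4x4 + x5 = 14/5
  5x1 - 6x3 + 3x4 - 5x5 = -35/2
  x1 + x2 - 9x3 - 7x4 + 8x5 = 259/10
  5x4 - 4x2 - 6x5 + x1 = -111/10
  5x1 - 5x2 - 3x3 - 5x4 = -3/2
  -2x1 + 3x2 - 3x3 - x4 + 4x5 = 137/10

x1 = -2, x2 = -8/5, x3 = -1, x4 = 1/2, x5 = 3

Row-reduce the augmented matrix:
R1 ← R1 / (-5).
R2 ← R2 − 5·R1.
R3 ← R3 − 1·R1.
R4 ← R4 − 1·R1.
R5 ← R5 − 5·R1.
R6 ← R6 + 2·R1.
R2 ← R2 / (2).
R1 ← R1 + 2/5·R2.
R3 ← R3 − 7/5·R2.
R4 ← R4 + 18/5·R2.
R5 ← R5 + 3·R2.
R6 ← R6 − 11/5·R2.
R3 ← R3 / (-73/10).
R1 ← R1 + 6/5·R3.
R2 ← R2 + 1/2·R3.
R4 ← R4 + 4/5·R3.
R5 ← R5 − 1/2·R3.
R6 ← R6 + 39/10·R3.
R4 ← R4 / (232/73).
R1 ← R1 − 129/73·R4.
R2 ← R2 + 1/73·R4.
R3 ← R3 − 71/73·R4.
R5 ← R5 + 802/73·R4.
R6 ← R6 − 401/73·R4.
R5 ← R5 / (-6189/116).
R1 ← R1 − 1181/232·R5.
R2 ← R2 + 653/232·R5.
R3 ← R3 − 659/232·R5.
R4 ← R4 + 1037/232·R5.
R6 ← R6 − 6189/232·R5.
R6 reduces to 0 = 0, so the extra equation is consistent.
Reading off the reduced rows gives x1 = -2, x2 = -8/5, x3 = -1, x4 = 1/2, x5 = 3.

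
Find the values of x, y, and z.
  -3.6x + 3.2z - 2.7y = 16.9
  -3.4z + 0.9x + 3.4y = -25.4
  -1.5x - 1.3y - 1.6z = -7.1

x = 2, y = -3, z = 5

Row-reduce the augmented matrix:
R1 ← R1 / (-18/5).
R2 ← R2 − 9/10·R1.
R3 ← R3 + 3/2·R1.
R2 ← R2 / (109/40).
R1 ← R1 − 3/4·R2.
R3 ← R3 + 7/40·R2.
R3 ← R3 / (-5069/1635).
R1 ← R1 + 170/981·R3.
R2 ← R2 + 104/109·R3.
Reading off the reduced rows gives x = 2, y = -3, z = 5.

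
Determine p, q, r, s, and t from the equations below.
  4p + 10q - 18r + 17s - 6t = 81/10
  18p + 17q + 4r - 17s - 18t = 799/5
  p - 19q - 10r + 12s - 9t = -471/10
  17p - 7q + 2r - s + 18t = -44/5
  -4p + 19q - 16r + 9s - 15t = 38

p = 3, q = 5/2, r = 2, s = -1/2, t = -13/5

Row-reduce the augmented matrix:
R1 ← R1 / (4).
R2 ← R2 − 18·R1.
R3 ← R3 − 1·R1.
R4 ← R4 − 17·R1.
R5 ← R5 + 4·R1.
R2 ← R2 / (-28).
R1 ← R1 − 5/2·R2.
R3 ← R3 + 43/2·R2.
R4 ← R4 + 99/2·R2.
R5 ← R5 − 29·R2.
R3 ← R3 / (-3963/56).
R1 ← R1 − 173/56·R3.
R2 ← R2 + 85/28·R3.
R4 ← R4 + 4019/56·R3.
R5 ← R5 − 1513/28·R3.
R4 ← R4 / (45083/3963).
R1 ← R1 + 2480/3963·R4.
R2 ← R2 + 289/3963·R4.
R3 ← R3 + 8909/7926·R4.
R5 ← R5 + 40034/3963·R4.
R5 ← R5 / (667005/45083).
R1 ← R1 − 44907/45083·R5.
R2 ← R2 − 25575/45083·R5.
R3 ← R3 − 394353/90166·R5.
R4 ← R4 − 167253/45083·R5.
Reading off the reduced rows gives p = 3, q = 5/2, r = 2, s = -1/2, t = -13/5.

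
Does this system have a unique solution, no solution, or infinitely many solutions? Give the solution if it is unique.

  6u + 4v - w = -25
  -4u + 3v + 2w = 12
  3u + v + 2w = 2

u = -2, v = -2, w = 5

Row-reduce the augmented matrix:
R1 ← R1 / (6).
R2 ← R2 + 4·R1.
R3 ← R3 − 3·R1.
R2 ← R2 / (17/3).
R1 ← R1 − 2/3·R2.
R3 ← R3 + 1·R2.
R3 ← R3 / (93/34).
R1 ← R1 + 11/34·R3.
R2 ← R2 − 4/17·R3.
Reading off the reduced rows gives u = -2, v = -2, w = 5.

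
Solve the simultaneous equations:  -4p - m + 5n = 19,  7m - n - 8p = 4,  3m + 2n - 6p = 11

no solution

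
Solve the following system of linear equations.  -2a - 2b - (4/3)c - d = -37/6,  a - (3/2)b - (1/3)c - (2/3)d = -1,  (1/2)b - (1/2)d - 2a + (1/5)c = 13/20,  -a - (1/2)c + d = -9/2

Row-reduce the augmented matrix:
R1 ← R1 / (-2).
R2 ← R2 − 1·R1.
R3 ← R3 + 2·R1.
R4 ← R4 + 1·R1.
R2 ← R2 / (-5/2).
R1 ← R1 − 1·R2.
R3 ← R3 − 5/2·R2.
R4 ← R4 − 1·R2.
R3 ← R3 / (8/15).
R1 ← R1 − 4/15·R3.
R2 ← R2 − 2/5·R3.
R4 ← R4 + 7/30·R3.
R4 ← R4 / (89/120).
R1 ← R1 − 11/30·R4.
R2 ← R2 − 29/30·R4.
R3 ← R3 + 5/4·R4.
Reading off the reduced rows gives a = 1, b = 2, c = 2, d = -5/2.

a = 1, b = 2, c = 2, d = -5/2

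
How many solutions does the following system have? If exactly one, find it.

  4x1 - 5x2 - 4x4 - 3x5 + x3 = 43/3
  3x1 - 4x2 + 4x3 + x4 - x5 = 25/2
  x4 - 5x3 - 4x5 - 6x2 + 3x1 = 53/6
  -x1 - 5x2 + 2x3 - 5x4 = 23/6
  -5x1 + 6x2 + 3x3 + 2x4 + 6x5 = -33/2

Row-reduce the augmented matrix:
R1 ← R1 / (4).
R2 ← R2 − 3·R1.
R3 ← R3 − 3·R1.
R4 ← R4 + 1·R1.
R5 ← R5 + 5·R1.
R2 ← R2 / (-1/4).
R1 ← R1 + 5/4·R2.
R3 ← R3 + 9/4·R2.
R4 ← R4 + 25/4·R2.
R5 ← R5 + 1/4·R2.
R3 ← R3 / (-35).
R1 ← R1 + 16·R3.
R2 ← R2 + 13·R3.
R4 ← R4 + 79·R3.
R5 ← R5 − 1·R3.
R4 ← R4 / (-1182/35).
R1 ← R1 + 223/35·R4.
R2 ← R2 + 144/35·R4.
R3 ← R3 − 32/35·R4.
R5 ← R5 + 277/35·R4.
R5 ← R5 / (493/394).
R1 ← R1 + 219/394·R5.
R2 ← R2 − 30/197·R5.
R3 ← R3 − 59/197·R5.
R4 ← R4 − 31/394·R5.
Reading off the reduced rows gives x1 = 3/2, x2 = -2/3, x3 = 1, x4 = 0, x5 = -4/3.

x1 = 3/2, x2 = -2/3, x3 = 1, x4 = 0, x5 = -4/3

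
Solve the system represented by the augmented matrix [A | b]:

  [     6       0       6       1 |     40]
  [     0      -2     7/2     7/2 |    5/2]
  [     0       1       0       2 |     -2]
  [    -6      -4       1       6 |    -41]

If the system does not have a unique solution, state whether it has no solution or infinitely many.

no solution

Row-reduce:
R1 ← R1 / (6).
R4 ← R4 + 6·R1.
R2 ← R2 / (-2).
R3 ← R3 − 1·R2.
R4 ← R4 + 4·R2.
R3 ← R3 / (7/4).
R1 ← R1 − 1·R3.
R2 ← R2 + 7/4·R3.
Row 4 reduces to 0 = -6, a contradiction. The system is inconsistent.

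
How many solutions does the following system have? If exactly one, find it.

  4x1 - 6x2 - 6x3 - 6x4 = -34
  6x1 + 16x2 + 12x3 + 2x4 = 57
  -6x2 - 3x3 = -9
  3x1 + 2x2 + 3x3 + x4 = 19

no solution

Row-reduce:
R1 ← R1 / (4).
R2 ← R2 − 6·R1.
R4 ← R4 − 3·R1.
R2 ← R2 / (25).
R1 ← R1 + 3/2·R2.
R3 ← R3 + 6·R2.
R4 ← R4 − 13/2·R2.
R3 ← R3 / (51/25).
R1 ← R1 + 6/25·R3.
R2 ← R2 − 21/25·R3.
R4 ← R4 − 51/25·R3.
Row 4 reduces to 0 = -1/2, a contradiction. The system is inconsistent.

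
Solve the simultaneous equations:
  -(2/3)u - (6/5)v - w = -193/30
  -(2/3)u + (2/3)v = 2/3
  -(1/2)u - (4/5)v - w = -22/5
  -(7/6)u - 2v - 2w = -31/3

no solution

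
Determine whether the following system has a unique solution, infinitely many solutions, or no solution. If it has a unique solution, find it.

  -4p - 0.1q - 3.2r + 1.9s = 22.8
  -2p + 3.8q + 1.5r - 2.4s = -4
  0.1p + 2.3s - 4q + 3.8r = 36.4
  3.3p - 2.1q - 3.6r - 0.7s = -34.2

p = -6, q = -2, r = 4, s = 6

Row-reduce the augmented matrix:
R1 ← R1 / (-4).
R2 ← R2 + 2·R1.
R3 ← R3 − 1/10·R1.
R4 ← R4 − 33/10·R1.
R2 ← R2 / (77/20).
R1 ← R1 − 1/40·R2.
R3 ← R3 + 1601/400·R2.
R4 ← R4 + 873/400·R2.
R3 ← R3 / (106919/15400).
R1 ← R1 − 1201/1540·R3.
R2 ← R2 − 62/77·R3.
R4 ← R4 + 69033/15400·R3.
R4 ← R4 / (-1886591/1069190).
R1 ← R1 + 34827/106919·R4.
R2 ← R2 + 2547/3449·R4.
R3 ← R3 + 17482/106919·R4.
Reading off the reduced rows gives p = -6, q = -2, r = 4, s = 6.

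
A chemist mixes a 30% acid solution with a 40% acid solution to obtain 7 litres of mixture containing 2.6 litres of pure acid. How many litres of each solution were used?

Let a = litres of solution A, b = litres of solution B.
  a + b = 7
  (3/10)a + (2/5)b = 13/5
Row-reduce the augmented matrix:
R2 ← R2 − 3/10·R1.
R2 ← R2 / (1/10).
R1 ← R1 − 1·R2.
Reading off the reduced rows gives a = 2, b = 5.

litres of solution A: 2, litres of solution B: 5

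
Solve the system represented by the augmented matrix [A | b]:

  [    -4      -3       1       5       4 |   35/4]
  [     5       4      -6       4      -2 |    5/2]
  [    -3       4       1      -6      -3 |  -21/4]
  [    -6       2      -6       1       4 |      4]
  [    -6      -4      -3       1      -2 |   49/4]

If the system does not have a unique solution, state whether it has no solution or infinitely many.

x_1 = -1, x_2 = -1/2, x_3 = -1/4, x_4 = 3/2, x_5 = -1

Row-reduce the augmented matrix:
R1 ← R1 / (-4).
R2 ← R2 − 5·R1.
R3 ← R3 + 3·R1.
R4 ← R4 + 6·R1.
R5 ← R5 + 6·R1.
R2 ← R2 / (1/4).
R1 ← R1 − 3/4·R2.
R3 ← R3 − 25/4·R2.
R4 ← R4 − 13/2·R2.
R5 ← R5 − 1/2·R2.
R3 ← R3 / (119).
R1 ← R1 − 14·R3.
R2 ← R2 + 19·R3.
R4 ← R4 − 116·R3.
R5 ← R5 − 5·R3.
R4 ← R4 / (-233/17).
R1 ← R1 + 12/17·R4.
R2 ← R2 + 25/17·R4.
R3 ← R3 + 38/17·R4.
R5 ← R5 + 269/17·R4.
R5 ← R5 / (-15321/1631).
R1 ← R1 + 680/1631·R5.
R2 ← R2 + 1339/1631·R5.
R3 ← R3 + 119/233·R5.
R4 ← R4 − 124/1631·R5.
Reading off the reduced rows gives x_1 = -1, x_2 = -1/2, x_3 = -1/4, x_4 = 3/2, x_5 = -1.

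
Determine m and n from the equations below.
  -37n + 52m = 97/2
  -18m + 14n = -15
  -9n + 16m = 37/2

Row-reduce the augmented matrix:
R1 ← R1 / (52).
R2 ← R2 + 18·R1.
R3 ← R3 − 16·R1.
R2 ← R2 / (31/26).
R1 ← R1 + 37/52·R2.
R3 ← R3 − 31/13·R2.
R3 reduces to 0 = 0, so the extra equation is consistent.
Reading off the reduced rows gives m = 2, n = 3/2.

m = 2, n = 3/2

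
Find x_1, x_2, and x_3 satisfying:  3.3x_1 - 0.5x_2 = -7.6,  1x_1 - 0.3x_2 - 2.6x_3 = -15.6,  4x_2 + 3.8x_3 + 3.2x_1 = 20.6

x_1 = -2, x_2 = 2, x_3 = 5

Row-reduce the augmented matrix:
R1 ← R1 / (33/10).
R2 ← R2 − 1·R1.
R3 ← R3 − 16/5·R1.
R2 ← R2 / (-49/330).
R1 ← R1 + 5/33·R2.
R3 ← R3 − 148/33·R2.
R3 ← R3 / (-18309/245).
R1 ← R1 − 130/49·R3.
R2 ← R2 − 858/49·R3.
Reading off the reduced rows gives x_1 = -2, x_2 = 2, x_3 = 5.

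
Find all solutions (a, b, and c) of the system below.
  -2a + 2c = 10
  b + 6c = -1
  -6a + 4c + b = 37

a = -6, b = 5, c = -1

Row-reduce the augmented matrix:
R1 ← R1 / (-2).
R3 ← R3 + 6·R1.
R3 ← R3 − 1·R2.
R3 ← R3 / (-8).
R1 ← R1 + 1·R3.
R2 ← R2 − 6·R3.
Reading off the reduced rows gives a = -6, b = 5, c = -1.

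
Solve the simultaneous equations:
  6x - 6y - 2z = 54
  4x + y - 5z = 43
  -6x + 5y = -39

Row-reduce the augmented matrix:
R1 ← R1 / (6).
R2 ← R2 − 4·R1.
R3 ← R3 + 6·R1.
R2 ← R2 / (5).
R1 ← R1 + 1·R2.
R3 ← R3 + 1·R2.
R3 ← R3 / (-41/15).
R1 ← R1 + 16/15·R3.
R2 ← R2 + 11/15·R3.
Reading off the reduced rows gives x = 4, y = -3, z = -6.

x = 4, y = -3, z = -6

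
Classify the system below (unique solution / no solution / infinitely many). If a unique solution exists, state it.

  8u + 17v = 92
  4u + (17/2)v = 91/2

Row-reduce:
R1 ← R1 / (8).
R2 ← R2 − 4·R1.
Row 2 reduces to 0 = -1/2, a contradiction. The system is inconsistent.

no solution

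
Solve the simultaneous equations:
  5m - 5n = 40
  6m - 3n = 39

Row-reduce the augmented matrix:
R1 ← R1 / (5).
R2 ← R2 − 6·R1.
R2 ← R2 / (3).
R1 ← R1 + 1·R2.
Reading off the reduced rows gives m = 5, n = -3.

m = 5, n = -3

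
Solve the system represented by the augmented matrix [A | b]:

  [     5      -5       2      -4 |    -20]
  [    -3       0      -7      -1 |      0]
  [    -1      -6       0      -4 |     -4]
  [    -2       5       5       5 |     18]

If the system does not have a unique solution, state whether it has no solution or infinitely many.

no solution

Row-reduce:
R1 ← R1 / (5).
R2 ← R2 + 3·R1.
R3 ← R3 + 1·R1.
R4 ← R4 + 2·R1.
R2 ← R2 / (-3).
R1 ← R1 + 1·R2.
R3 ← R3 + 7·R2.
R4 ← R4 − 3·R2.
R3 ← R3 / (209/15).
R1 ← R1 − 7/3·R3.
R2 ← R2 − 29/15·R3.
Row 4 reduces to 0 = -2, a contradiction. The system is inconsistent.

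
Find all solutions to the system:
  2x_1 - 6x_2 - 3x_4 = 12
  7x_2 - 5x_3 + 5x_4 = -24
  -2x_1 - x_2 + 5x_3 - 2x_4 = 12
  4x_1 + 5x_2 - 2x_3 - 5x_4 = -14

Row-reduce:
R1 ← R1 / (2).
R3 ← R3 + 2·R1.
R4 ← R4 − 4·R1.
R2 ← R2 / (7).
R1 ← R1 + 3·R2.
R3 ← R3 + 7·R2.
R4 ← R4 − 17·R2.
Swap R3 and R4.
R3 ← R3 / (71/7).
R1 ← R1 + 15/7·R3.
R2 ← R2 + 5/7·R3.
Rank is 3 with 4 unknowns, leaving x_4 free.

infinitely many solutions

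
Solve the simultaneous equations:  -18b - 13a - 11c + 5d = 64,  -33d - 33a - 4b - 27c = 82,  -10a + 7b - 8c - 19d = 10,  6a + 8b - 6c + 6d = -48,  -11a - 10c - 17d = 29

no solution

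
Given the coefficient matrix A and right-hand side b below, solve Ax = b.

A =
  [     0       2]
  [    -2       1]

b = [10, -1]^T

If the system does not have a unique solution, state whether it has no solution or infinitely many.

x_1 = 3, x_2 = 5

From equation 2: x_2 = -1 + 2·x_1.
Substitute into equation 1 and solve: x_1 = 3.
Then x_2 = 5.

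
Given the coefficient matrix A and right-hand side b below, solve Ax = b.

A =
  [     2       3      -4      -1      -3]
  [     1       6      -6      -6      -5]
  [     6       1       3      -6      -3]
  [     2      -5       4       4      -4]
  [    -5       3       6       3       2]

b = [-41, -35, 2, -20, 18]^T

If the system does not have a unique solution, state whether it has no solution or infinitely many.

x_1 = -4, x_2 = -4, x_3 = 3, x_4 = -6, x_5 = 5

Row-reduce the augmented matrix:
R1 ← R1 / (2).
R2 ← R2 − 1·R1.
R3 ← R3 − 6·R1.
R4 ← R4 − 2·R1.
R5 ← R5 + 5·R1.
R2 ← R2 / (9/2).
R1 ← R1 − 3/2·R2.
R3 ← R3 + 8·R2.
R4 ← R4 + 8·R2.
R5 ← R5 − 21/2·R2.
R3 ← R3 / (71/9).
R1 ← R1 + 2/3·R3.
R2 ← R2 + 8/9·R3.
R4 ← R4 − 8/9·R3.
R5 ← R5 − 16/3·R3.
R4 ← R4 / (-237/71).
R1 ← R1 − 18/71·R4.
R2 ← R2 + 189/71·R4.
R3 ← R3 + 115/71·R4.
R5 ← R5 − 1560/71·R4.
R5 ← R5 / (-3520/79).
R1 ← R1 + 71/79·R5.
R2 ← R2 − 390/79·R5.
R3 ← R3 − 821/237·R5.
R4 ← R4 − 511/237·R5.
Reading off the reduced rows gives x_1 = -4, x_2 = -4, x_3 = 3, x_4 = -6, x_5 = 5.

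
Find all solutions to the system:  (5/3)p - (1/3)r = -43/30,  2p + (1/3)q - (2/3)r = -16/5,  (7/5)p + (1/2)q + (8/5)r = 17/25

p = -1/2, q = -3, r = 9/5

Row-reduce the augmented matrix:
R1 ← R1 / (5/3).
R2 ← R2 − 2·R1.
R3 ← R3 − 7/5·R1.
R2 ← R2 / (1/3).
R3 ← R3 − 1/2·R2.
R3 ← R3 / (57/25).
R1 ← R1 + 1/5·R3.
R2 ← R2 + 4/5·R3.
Reading off the reduced rows gives p = -1/2, q = -3, r = 9/5.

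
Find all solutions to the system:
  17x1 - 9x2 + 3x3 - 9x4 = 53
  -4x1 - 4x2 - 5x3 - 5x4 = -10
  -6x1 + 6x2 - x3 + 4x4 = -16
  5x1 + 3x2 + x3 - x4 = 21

Row-reduce:
R1 ← R1 / (17).
R2 ← R2 + 4·R1.
R3 ← R3 + 6·R1.
R4 ← R4 − 5·R1.
R2 ← R2 / (-104/17).
R1 ← R1 + 9/17·R2.
R3 ← R3 − 48/17·R2.
R4 ← R4 − 96/17·R2.
R3 ← R3 / (-25/13).
R1 ← R1 − 57/104·R3.
R2 ← R2 − 73/104·R3.
R4 ← R4 + 50/13·R3.
Rank is 3 with 4 unknowns, leaving x4 free.

infinitely many solutions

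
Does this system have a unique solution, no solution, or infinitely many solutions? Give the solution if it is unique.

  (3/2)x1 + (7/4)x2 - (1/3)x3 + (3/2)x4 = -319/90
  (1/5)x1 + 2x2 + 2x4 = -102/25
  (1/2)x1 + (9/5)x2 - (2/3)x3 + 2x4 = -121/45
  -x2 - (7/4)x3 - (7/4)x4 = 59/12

Row-reduce the augmented matrix:
R1 ← R1 / (3/2).
R2 ← R2 − 1/5·R1.
R3 ← R3 − 1/2·R1.
R2 ← R2 / (53/30).
R1 ← R1 − 7/6·R2.
R3 ← R3 − 73/60·R2.
R4 ← R4 + 1·R2.
R3 ← R3 / (-466/795).
R1 ← R1 + 40/159·R3.
R2 ← R2 − 4/159·R3.
R4 ← R4 + 1097/636·R3.
R4 ← R4 / (-2791/1864).
R1 ← R1 + 70/233·R4.
R2 ← R2 − 240/233·R4.
R3 ← R3 + 207/466·R4.
Reading off the reduced rows gives x1 = -2/5, x2 = -2, x3 = -5/3, x4 = 0.

x1 = -2/5, x2 = -2, x3 = -5/3, x4 = 0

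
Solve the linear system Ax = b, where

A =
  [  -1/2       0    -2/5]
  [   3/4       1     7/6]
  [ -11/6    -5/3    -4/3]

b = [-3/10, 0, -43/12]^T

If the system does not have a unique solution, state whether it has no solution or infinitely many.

x_1 = 3, x_2 = 5/4, x_3 = -3

Row-reduce the augmented matrix:
R1 ← R1 / (-1/2).
R2 ← R2 − 3/4·R1.
R3 ← R3 + 11/6·R1.
R3 ← R3 + 5/3·R2.
R3 ← R3 / (97/90).
R1 ← R1 − 4/5·R3.
R2 ← R2 − 17/30·R3.
Reading off the reduced rows gives x_1 = 3, x_2 = 5/4, x_3 = -3.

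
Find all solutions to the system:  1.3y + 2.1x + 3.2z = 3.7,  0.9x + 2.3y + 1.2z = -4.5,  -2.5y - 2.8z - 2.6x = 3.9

x = -4, y = -3, z = 5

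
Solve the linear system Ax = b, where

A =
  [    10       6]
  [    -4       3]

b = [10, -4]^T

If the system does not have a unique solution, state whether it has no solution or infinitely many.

Row-reduce the augmented matrix:
R1 ← R1 / (10).
R2 ← R2 + 4·R1.
R2 ← R2 / (27/5).
R1 ← R1 − 3/5·R2.
Reading off the reduced rows gives x_1 = 1, x_2 = 0.

x_1 = 1, x_2 = 0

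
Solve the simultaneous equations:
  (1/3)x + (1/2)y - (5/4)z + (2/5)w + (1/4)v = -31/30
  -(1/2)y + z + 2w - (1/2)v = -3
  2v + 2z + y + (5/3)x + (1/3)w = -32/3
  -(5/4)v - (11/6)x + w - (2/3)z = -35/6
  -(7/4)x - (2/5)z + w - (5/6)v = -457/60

x = 5, y = -6, z = -2, w = -3, v = -4

Row-reduce the augmented matrix:
R1 ← R1 / (1/3).
R3 ← R3 − 5/3·R1.
R4 ← R4 + 11/6·R1.
R5 ← R5 + 7/4·R1.
R2 ← R2 / (-1/2).
R1 ← R1 − 3/2·R2.
R3 ← R3 + 3/2·R2.
R4 ← R4 − 11/4·R2.
R5 ← R5 − 21/8·R2.
R3 ← R3 / (21/4).
R1 ← R1 + 3/4·R3.
R2 ← R2 + 2·R3.
R4 ← R4 + 49/24·R3.
R5 ← R5 + 137/80·R3.
R4 ← R4 / (3029/270).
R1 ← R1 − 641/105·R4.
R2 ← R2 + 436/63·R4.
R3 ← R3 + 92/63·R4.
R5 ← R5 − 2797/252·R4.
R5 ← R5 / (812881/2544360).
R1 ← R1 − 22209/42406·R5.
R2 ← R2 − 16487/21203·R5.
R3 ← R3 − 4257/21203·R5.
R4 ← R4 + 945/6058·R5.
Reading off the reduced rows gives x = 5, y = -6, z = -2, w = -3, v = -4.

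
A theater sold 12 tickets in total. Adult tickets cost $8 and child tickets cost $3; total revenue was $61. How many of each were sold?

Let a = adult tickets, c = child tickets.
  a + c = 12
  8a + 3c = 61
From equation 1: a = 12 − c.
Substitute into equation 2 and solve: c = 7.
Then a = 5.

adult tickets: 5, child tickets: 7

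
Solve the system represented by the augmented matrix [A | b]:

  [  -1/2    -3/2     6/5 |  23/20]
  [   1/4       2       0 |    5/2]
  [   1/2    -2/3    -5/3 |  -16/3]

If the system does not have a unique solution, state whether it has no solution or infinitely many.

Row-reduce the augmented matrix:
R1 ← R1 / (-1/2).
R2 ← R2 − 1/4·R1.
R3 ← R3 − 1/2·R1.
R2 ← R2 / (5/4).
R1 ← R1 − 3·R2.
R3 ← R3 + 13/6·R2.
R3 ← R3 / (43/75).
R1 ← R1 + 96/25·R3.
R2 ← R2 − 12/25·R3.
Reading off the reduced rows gives x_1 = -2, x_2 = 3/2, x_3 = 2.

x_1 = -2, x_2 = 3/2, x_3 = 2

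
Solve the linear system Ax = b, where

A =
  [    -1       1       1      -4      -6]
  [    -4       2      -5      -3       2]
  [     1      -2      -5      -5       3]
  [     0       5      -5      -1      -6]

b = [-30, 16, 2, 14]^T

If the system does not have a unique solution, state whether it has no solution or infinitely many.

infinitely many solutions

Row-reduce:
R1 ← R1 / (-1).
R2 ← R2 + 4·R1.
R3 ← R3 − 1·R1.
R2 ← R2 / (-2).
R1 ← R1 + 1·R2.
R3 ← R3 + 1·R2.
R4 ← R4 − 5·R2.
R3 ← R3 / (1/2).
R1 ← R1 − 7/2·R3.
R2 ← R2 − 9/2·R3.
R4 ← R4 + 55/2·R3.
R4 ← R4 / (-821).
R1 ← R1 − 106·R4.
R2 ← R2 − 133·R4.
R3 ← R3 + 31·R4.
Rank is 4 with 5 unknowns, leaving x_5 free.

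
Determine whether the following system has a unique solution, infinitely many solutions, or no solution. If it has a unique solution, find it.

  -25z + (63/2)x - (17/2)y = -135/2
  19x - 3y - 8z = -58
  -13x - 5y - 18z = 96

Row-reduce:
R1 ← R1 / (63/2).
R2 ← R2 − 19·R1.
R3 ← R3 + 13·R1.
R2 ← R2 / (134/63).
R1 ← R1 + 17/63·R2.
R3 ← R3 + 536/63·R2.
Row 3 reduces to 0 = -1, a contradiction. The system is inconsistent.

no solution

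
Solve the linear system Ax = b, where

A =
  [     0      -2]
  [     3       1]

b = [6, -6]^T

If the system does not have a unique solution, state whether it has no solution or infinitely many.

x_1 = -1, x_2 = -3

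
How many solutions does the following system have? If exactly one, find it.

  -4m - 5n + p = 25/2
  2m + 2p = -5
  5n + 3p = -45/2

m = 0, n = -3, p = -5/2

Row-reduce the augmented matrix:
R1 ← R1 / (-4).
R2 ← R2 − 2·R1.
R2 ← R2 / (-5/2).
R1 ← R1 − 5/4·R2.
R3 ← R3 − 5·R2.
R3 ← R3 / (8).
R1 ← R1 − 1·R3.
R2 ← R2 + 1·R3.
Reading off the reduced rows gives m = 0, n = -3, p = -5/2.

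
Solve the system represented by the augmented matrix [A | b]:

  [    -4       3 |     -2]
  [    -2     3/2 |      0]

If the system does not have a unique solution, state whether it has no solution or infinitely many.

Row-reduce:
R1 ← R1 / (-4).
R2 ← R2 + 2·R1.
Row 2 reduces to 0 = 1, a contradiction. The system is inconsistent.

no solution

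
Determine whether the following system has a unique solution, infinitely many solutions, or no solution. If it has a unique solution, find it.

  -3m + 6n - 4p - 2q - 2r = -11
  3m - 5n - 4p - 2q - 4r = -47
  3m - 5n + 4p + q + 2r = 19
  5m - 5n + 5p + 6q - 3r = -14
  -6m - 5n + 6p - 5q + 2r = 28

Row-reduce the augmented matrix:
R1 ← R1 / (-3).
R2 ← R2 − 3·R1.
R3 ← R3 − 3·R1.
R4 ← R4 − 5·R1.
R5 ← R5 + 6·R1.
R1 ← R1 + 2·R2.
R3 ← R3 − 1·R2.
R4 ← R4 − 5·R2.
R5 ← R5 + 17·R2.
R3 ← R3 / (8).
R1 ← R1 + 44/3·R3.
R2 ← R2 + 8·R3.
R4 ← R4 − 115/3·R3.
R5 ← R5 + 122·R3.
R4 ← R4 / (199/24).
R1 ← R1 + 11/6·R4.
R2 ← R2 + 1·R4.
R3 ← R3 − 3/8·R4.
R5 ← R5 + 93/4·R4.
R5 ← R5 / (-3732/199).
R1 ← R1 + 290/199·R5.
R2 ← R2 + 122/199·R5.
R3 ← R3 − 195/199·R5.
R4 ← R4 + 122/199·R5.
Reading off the reduced rows gives m = 3, n = 4, p = 6, q = -4, r = 5.

m = 3, n = 4, p = 6, q = -4, r = 5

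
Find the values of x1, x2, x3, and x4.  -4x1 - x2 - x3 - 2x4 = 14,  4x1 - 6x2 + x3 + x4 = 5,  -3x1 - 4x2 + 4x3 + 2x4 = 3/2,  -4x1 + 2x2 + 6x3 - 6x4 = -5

x1 = -3/2, x2 = -5/2, x3 = -5/2, x4 = -3/2

Row-reduce the augmented matrix:
R1 ← R1 / (-4).
R2 ← R2 − 4·R1.
R3 ← R3 + 3·R1.
R4 ← R4 + 4·R1.
R2 ← R2 / (-7).
R1 ← R1 − 1/4·R2.
R3 ← R3 + 13/4·R2.
R4 ← R4 − 3·R2.
R3 ← R3 / (19/4).
R1 ← R1 − 1/4·R3.
R4 ← R4 − 7·R3.
R4 ← R4 / (-1366/133).
R1 ← R1 − 34/133·R4.
R2 ← R2 − 1/7·R4.
R3 ← R3 − 111/133·R4.
Reading off the reduced rows gives x1 = -3/2, x2 = -5/2, x3 = -5/2, x4 = -3/2.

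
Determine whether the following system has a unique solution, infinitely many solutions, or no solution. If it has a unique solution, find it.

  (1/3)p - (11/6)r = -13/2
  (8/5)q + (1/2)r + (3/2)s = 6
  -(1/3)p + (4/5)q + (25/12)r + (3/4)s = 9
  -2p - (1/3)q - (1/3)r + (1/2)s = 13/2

no solution

Row-reduce:
R1 ← R1 / (1/3).
R3 ← R3 + 1/3·R1.
R4 ← R4 + 2·R1.
R2 ← R2 / (8/5).
R3 ← R3 − 4/5·R2.
R4 ← R4 + 1/3·R2.
Swap R3 and R4.
R3 ← R3 / (-539/48).
R1 ← R1 + 11/2·R3.
R2 ← R2 − 5/16·R3.
Row 4 reduces to 0 = -1/2, a contradiction. The system is inconsistent.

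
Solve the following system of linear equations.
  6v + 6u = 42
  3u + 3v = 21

infinitely many solutions

Row-reduce:
R1 ← R1 / (6).
R2 ← R2 − 3·R1.
Rank is 1 with 2 unknowns, leaving v free.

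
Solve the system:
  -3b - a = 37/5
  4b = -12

Row-reduce the augmented matrix:
R1 ← R1 / (-1).
R2 ← R2 / (4).
R1 ← R1 − 3·R2.
Reading off the reduced rows gives a = 8/5, b = -3.

a = 8/5, b = -3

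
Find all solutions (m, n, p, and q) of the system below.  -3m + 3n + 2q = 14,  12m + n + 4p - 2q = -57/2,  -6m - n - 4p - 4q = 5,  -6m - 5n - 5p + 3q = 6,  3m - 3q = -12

no solution

Row-reduce:
R1 ← R1 / (-3).
R2 ← R2 − 12·R1.
R3 ← R3 + 6·R1.
R4 ← R4 + 6·R1.
R5 ← R5 − 3·R1.
R2 ← R2 / (13).
R1 ← R1 + 1·R2.
R3 ← R3 + 7·R2.
R4 ← R4 + 11·R2.
R5 ← R5 − 3·R2.
R3 ← R3 / (-24/13).
R1 ← R1 − 4/13·R3.
R2 ← R2 − 4/13·R3.
R4 ← R4 + 21/13·R3.
R5 ← R5 + 12/13·R3.
R4 ← R4 / (33/4).
R1 ← R1 + 1·R4.
R2 ← R2 + 1/3·R4.
R3 ← R3 − 31/12·R4.
Row 5 reduces to 0 = -1/4, a contradiction. The system is inconsistent.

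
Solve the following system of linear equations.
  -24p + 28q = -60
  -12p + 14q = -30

infinitely many solutions

Row-reduce:
R1 ← R1 / (-24).
R2 ← R2 + 12·R1.
Rank is 1 with 2 unknowns, leaving q free.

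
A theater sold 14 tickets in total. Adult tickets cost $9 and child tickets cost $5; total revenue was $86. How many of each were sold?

Let a = adult tickets, c = child tickets.
  a + c = 14
  5c + 9a = 86
Row-reduce the augmented matrix:
R2 ← R2 − 9·R1.
R2 ← R2 / (-4).
R1 ← R1 − 1·R2.
Reading off the reduced rows gives a = 4, c = 10.

adult tickets: 4, child tickets: 10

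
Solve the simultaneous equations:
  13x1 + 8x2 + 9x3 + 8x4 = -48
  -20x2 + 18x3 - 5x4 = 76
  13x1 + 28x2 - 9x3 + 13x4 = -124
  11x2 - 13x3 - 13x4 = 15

Row-reduce:
R1 ← R1 / (13).
R3 ← R3 − 13·R1.
R2 ← R2 / (-20).
R1 ← R1 − 8/13·R2.
R3 ← R3 − 20·R2.
R4 ← R4 − 11·R2.
Swap R3 and R4.
R3 ← R3 / (-31/10).
R1 ← R1 − 81/65·R3.
R2 ← R2 + 9/10·R3.
Rank is 3 with 4 unknowns, leaving x4 free.

infinitely many solutions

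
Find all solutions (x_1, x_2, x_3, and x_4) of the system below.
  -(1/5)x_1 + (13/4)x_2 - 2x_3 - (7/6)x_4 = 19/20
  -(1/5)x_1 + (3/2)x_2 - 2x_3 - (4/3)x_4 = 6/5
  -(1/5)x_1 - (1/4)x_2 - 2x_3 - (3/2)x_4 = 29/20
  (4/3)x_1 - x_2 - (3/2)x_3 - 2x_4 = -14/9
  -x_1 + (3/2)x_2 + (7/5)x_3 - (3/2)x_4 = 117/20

x_1 = -8/3, x_2 = 0, x_3 = 2/3, x_4 = -3/2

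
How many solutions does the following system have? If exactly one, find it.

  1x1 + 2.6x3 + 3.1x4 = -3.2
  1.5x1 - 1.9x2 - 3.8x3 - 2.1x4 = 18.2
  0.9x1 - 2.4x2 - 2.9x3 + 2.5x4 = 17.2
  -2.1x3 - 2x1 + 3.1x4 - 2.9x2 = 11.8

Row-reduce the augmented matrix:
R2 ← R2 − 3/2·R1.
R3 ← R3 − 9/10·R1.
R4 ← R4 + 2·R1.
R2 ← R2 / (-19/10).
R3 ← R3 + 12/5·R2.
R4 ← R4 + 29/10·R2.
R3 ← R3 / (2131/475).
R1 ← R1 − 13/5·R3.
R2 ← R2 − 77/19·R3.
R4 ← R4 − 1411/95·R3.
R4 ← R4 / (-16334/2131).
R1 ← R1 + 14263/8524·R4.
R2 ← R2 + 33137/8524·R4.
R3 ← R3 − 15649/8524·R4.
Reading off the reduced rows gives x1 = 2, x2 = -4, x3 = -2, x4 = 0.

x1 = 2, x2 = -4, x3 = -2, x4 = 0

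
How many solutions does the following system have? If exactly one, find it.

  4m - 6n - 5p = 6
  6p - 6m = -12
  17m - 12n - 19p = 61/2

Row-reduce:
R1 ← R1 / (4).
R2 ← R2 + 6·R1.
R3 ← R3 − 17·R1.
R2 ← R2 / (-9).
R1 ← R1 + 3/2·R2.
R3 ← R3 − 27/2·R2.
Row 3 reduces to 0 = 1/2, a contradiction. The system is inconsistent.

no solution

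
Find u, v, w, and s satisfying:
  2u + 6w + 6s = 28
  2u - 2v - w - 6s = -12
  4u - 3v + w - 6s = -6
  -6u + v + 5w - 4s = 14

Row-reduce the augmented matrix:
R1 ← R1 / (2).
R2 ← R2 − 2·R1.
R3 ← R3 − 4·R1.
R4 ← R4 + 6·R1.
R2 ← R2 / (-2).
R3 ← R3 + 3·R2.
R4 ← R4 − 1·R2.
R3 ← R3 / (-1/2).
R1 ← R1 − 3·R3.
R2 ← R2 − 7/2·R3.
R4 ← R4 − 39/2·R3.
R4 ← R4 / (8).
R1 ← R1 − 3·R4.
R2 ← R2 − 6·R4.
Reading off the reduced rows gives u = 2, v = 6, w = 4, s = 0.

u = 2, v = 6, w = 4, s = 0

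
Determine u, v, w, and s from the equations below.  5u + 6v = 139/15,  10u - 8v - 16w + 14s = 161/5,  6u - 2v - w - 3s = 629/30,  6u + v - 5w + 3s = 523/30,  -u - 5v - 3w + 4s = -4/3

u = 7/3, v = -2/5, w = -5/3, s = -3/2

Row-reduce the augmented matrix:
R1 ← R1 / (5).
R2 ← R2 − 10·R1.
R3 ← R3 − 6·R1.
R4 ← R4 − 6·R1.
R5 ← R5 + 1·R1.
R2 ← R2 / (-20).
R1 ← R1 − 6/5·R2.
R3 ← R3 + 46/5·R2.
R4 ← R4 + 31/5·R2.
R5 ← R5 + 19/5·R2.
R3 ← R3 / (159/25).
R1 ← R1 + 24/25·R3.
R2 ← R2 − 4/5·R3.
R4 ← R4 + 1/25·R3.
R5 ← R5 − 1/25·R3.
R4 ← R4 / (-445/318).
R1 ← R1 + 31/53·R4.
R2 ← R2 − 155/318·R4.
R3 ← R3 + 236/159·R4.
R5 ← R5 − 445/318·R4.
R5 reduces to 0 = 0, so the extra equation is consistent.
Reading off the reduced rows gives u = 7/3, v = -2/5, w = -5/3, s = -3/2.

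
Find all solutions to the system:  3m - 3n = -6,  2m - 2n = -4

infinitely many solutions

Row-reduce:
R1 ← R1 / (3).
R2 ← R2 − 2·R1.
Rank is 1 with 2 unknowns, leaving n free.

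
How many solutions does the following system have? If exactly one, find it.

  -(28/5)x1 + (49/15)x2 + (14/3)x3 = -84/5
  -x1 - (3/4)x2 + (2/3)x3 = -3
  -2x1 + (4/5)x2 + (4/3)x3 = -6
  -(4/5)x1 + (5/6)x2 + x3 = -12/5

x1 = 3, x2 = 0, x3 = 0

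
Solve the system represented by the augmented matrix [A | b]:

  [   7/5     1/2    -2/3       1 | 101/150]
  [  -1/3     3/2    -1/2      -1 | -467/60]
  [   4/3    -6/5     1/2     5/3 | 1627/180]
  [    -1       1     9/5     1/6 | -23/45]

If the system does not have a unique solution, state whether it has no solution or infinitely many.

x_1 = 3/5, x_2 = -3, x_3 = 3/2, x_4 = 7/3

Row-reduce the augmented matrix:
R1 ← R1 / (7/5).
R2 ← R2 + 1/3·R1.
R3 ← R3 − 4/3·R1.
R4 ← R4 + 1·R1.
R2 ← R2 / (34/21).
R1 ← R1 − 5/14·R2.
R3 ← R3 + 176/105·R2.
R4 ← R4 − 19/14·R2.
R3 ← R3 / (77/170).
R1 ← R1 + 45/136·R3.
R2 ← R2 + 83/204·R3.
R4 ← R4 − 3827/2040·R3.
R4 ← R4 / (25339/13860).
R1 ← R1 − 255/308·R4.
R2 ← R2 + 745/1386·R4.
R3 ← R3 + 38/231·R4.
Reading off the reduced rows gives x_1 = 3/5, x_2 = -3, x_3 = 3/2, x_4 = 7/3.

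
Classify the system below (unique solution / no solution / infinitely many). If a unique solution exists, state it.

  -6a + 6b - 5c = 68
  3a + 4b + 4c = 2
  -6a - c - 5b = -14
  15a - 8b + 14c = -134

Row-reduce the augmented matrix:
R1 ← R1 / (-6).
R2 ← R2 − 3·R1.
R3 ← R3 + 6·R1.
R4 ← R4 − 15·R1.
R2 ← R2 / (7).
R1 ← R1 + 1·R2.
R3 ← R3 + 11·R2.
R4 ← R4 − 7·R2.
R3 ← R3 / (89/14).
R1 ← R1 − 22/21·R3.
R2 ← R2 − 3/14·R3.
R4 reduces to 0 = 0, so the extra equation is consistent.
Reading off the reduced rows gives a = -2, b = 6, c = -4.

a = -2, b = 6, c = -4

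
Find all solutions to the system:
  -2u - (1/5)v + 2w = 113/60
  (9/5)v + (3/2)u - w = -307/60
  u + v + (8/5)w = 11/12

u = 1, v = -11/4, w = 5/3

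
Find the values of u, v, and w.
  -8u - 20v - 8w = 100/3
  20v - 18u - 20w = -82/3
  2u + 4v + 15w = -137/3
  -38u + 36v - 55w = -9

Row-reduce the augmented matrix:
R1 ← R1 / (-8).
R2 ← R2 + 18·R1.
R3 ← R3 − 2·R1.
R4 ← R4 + 38·R1.
R2 ← R2 / (65).
R1 ← R1 − 5/2·R2.
R3 ← R3 + 1·R2.
R4 ← R4 − 131·R2.
R3 ← R3 / (843/65).
R1 ← R1 − 14/13·R3.
R2 ← R2 + 2/65·R3.
R4 ← R4 + 843/65·R3.
R4 reduces to 0 = 0, so the extra equation is consistent.
Reading off the reduced rows gives u = 3, v = -5/3, w = -3.

u = 3, v = -5/3, w = -3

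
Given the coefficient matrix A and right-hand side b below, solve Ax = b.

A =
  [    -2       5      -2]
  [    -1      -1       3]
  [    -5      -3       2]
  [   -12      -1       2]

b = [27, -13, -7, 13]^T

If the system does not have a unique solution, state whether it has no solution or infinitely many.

Row-reduce the augmented matrix:
R1 ← R1 / (-2).
R2 ← R2 + 1·R1.
R3 ← R3 + 5·R1.
R4 ← R4 + 12·R1.
R2 ← R2 / (-7/2).
R1 ← R1 + 5/2·R2.
R3 ← R3 + 31/2·R2.
R4 ← R4 + 31·R2.
R3 ← R3 / (-75/7).
R1 ← R1 + 13/7·R3.
R2 ← R2 + 8/7·R3.
R4 ← R4 + 150/7·R3.
R4 reduces to 0 = 0, so the extra equation is consistent.
Reading off the reduced rows gives x_1 = -2, x_2 = 3, x_3 = -4.

x_1 = -2, x_2 = 3, x_3 = -4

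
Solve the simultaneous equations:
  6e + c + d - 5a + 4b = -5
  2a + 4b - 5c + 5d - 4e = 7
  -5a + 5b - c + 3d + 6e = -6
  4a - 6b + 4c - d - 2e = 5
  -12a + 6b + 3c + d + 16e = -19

Row-reduce:
R1 ← R1 / (-5).
R2 ← R2 − 2·R1.
R3 ← R3 + 5·R1.
R4 ← R4 − 4·R1.
R5 ← R5 + 12·R1.
R2 ← R2 / (28/5).
R1 ← R1 + 4/5·R2.
R3 ← R3 − 1·R2.
R4 ← R4 + 14/5·R2.
R5 ← R5 + 18/5·R2.
R3 ← R3 / (-33/28).
R1 ← R1 + 6/7·R3.
R2 ← R2 + 23/28·R3.
R4 ← R4 − 5/2·R3.
R5 ← R5 + 33/14·R3.
R4 ← R4 / (155/33).
R1 ← R1 + 2/11·R4.
R2 ← R2 − 8/33·R4.
R3 ← R3 + 29/33·R4.
Rank is 4 with 5 unknowns, leaving e free.

infinitely many solutions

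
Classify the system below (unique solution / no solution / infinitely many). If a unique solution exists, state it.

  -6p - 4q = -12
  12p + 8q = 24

Row-reduce:
R1 ← R1 / (-6).
R2 ← R2 − 12·R1.
Rank is 1 with 2 unknowns, leaving q free.

infinitely many solutions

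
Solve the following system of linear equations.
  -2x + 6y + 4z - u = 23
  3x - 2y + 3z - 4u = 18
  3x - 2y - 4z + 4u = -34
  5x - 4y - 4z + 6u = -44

x = -2, y = 0, z = 4, u = -3

Row-reduce the augmented matrix:
R1 ← R1 / (-2).
R2 ← R2 − 3·R1.
R3 ← R3 − 3·R1.
R4 ← R4 − 5·R1.
R2 ← R2 / (7).
R1 ← R1 + 3·R2.
R3 ← R3 − 7·R2.
R4 ← R4 − 11·R2.
R3 ← R3 / (-7).
R1 ← R1 − 13/7·R3.
R2 ← R2 − 9/7·R3.
R4 ← R4 + 57/7·R3.
R4 ← R4 / (139/49).
R1 ← R1 − 13/49·R4.
R2 ← R2 − 67/98·R4.
R3 ← R3 + 8/7·R4.
Reading off the reduced rows gives x = -2, y = 0, z = 4, u = -3.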